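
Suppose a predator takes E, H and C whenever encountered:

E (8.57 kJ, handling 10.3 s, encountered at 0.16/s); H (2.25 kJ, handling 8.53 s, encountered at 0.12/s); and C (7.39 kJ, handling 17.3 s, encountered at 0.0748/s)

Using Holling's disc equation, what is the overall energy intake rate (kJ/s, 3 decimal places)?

R = (0.16×8.57 + 0.12×2.25 + 0.0748×7.39) / (1 + 0.16×10.3 + 0.12×8.53 + 0.0748×17.3) = 2.194/4.966 = 0.4418 kJ/s.

0.442 kJ/s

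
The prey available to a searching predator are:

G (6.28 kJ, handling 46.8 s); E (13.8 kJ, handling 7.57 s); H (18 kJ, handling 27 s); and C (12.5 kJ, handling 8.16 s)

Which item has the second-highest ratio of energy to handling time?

Profitability E/h (kJ/s): G = 6.28/46.8 = 0.134, E = 13.8/7.57 = 1.82, H = 18/27 = 0.667, C = 12.5/8.16 = 1.53.
Ranked: E > C > H > G.

C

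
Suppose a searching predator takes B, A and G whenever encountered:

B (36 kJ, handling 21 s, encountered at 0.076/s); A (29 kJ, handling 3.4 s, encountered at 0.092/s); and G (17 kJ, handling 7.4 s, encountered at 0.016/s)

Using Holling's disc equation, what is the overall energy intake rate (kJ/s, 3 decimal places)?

1.875 kJ/s

R = (0.076×36 + 0.092×29 + 0.016×17) / (1 + 0.076×21 + 0.092×3.4 + 0.016×7.4) = 5.676/3.027 = 1.875 kJ/s.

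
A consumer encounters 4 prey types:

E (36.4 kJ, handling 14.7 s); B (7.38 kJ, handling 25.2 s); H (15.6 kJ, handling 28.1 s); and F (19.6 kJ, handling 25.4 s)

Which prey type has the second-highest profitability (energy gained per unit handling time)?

F

Profitability E/h (kJ/s): E = 36.4/14.7 = 2.48, B = 7.38/25.2 = 0.293, H = 15.6/28.1 = 0.555, F = 19.6/25.4 = 0.772.
Ranked: E > F > H > B.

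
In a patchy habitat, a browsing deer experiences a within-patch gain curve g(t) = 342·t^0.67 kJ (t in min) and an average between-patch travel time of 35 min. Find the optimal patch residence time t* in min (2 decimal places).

Optimal t* satisfies g'(t*) = g(t*)/(T + t*).
g'(t) = 0.67·342·t^-0.33. Setting 0.67·342·t^-0.33 = 342·t^0.67/(35+t) gives 0.67(35+t) = t, so 0.33·t = 0.67×35.
t* = 0.67×35/0.33 = 71.06 min.

71.06 min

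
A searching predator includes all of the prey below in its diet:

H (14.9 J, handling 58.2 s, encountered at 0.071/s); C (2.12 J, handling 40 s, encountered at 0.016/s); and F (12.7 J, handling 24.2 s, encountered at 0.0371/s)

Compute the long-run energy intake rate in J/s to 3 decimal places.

R = Σλ_iE_i / (1 + Σλ_ih_i)
Numerator: 0.071×14.9 + 0.016×2.12 + 0.0371×12.7 = 1.563
Denominator: 1 + 0.071×58.2 + 0.016×40 + 0.0371×24.2 = 6.67
R = 1.563/6.67 = 0.2343 J/s

0.234 J/s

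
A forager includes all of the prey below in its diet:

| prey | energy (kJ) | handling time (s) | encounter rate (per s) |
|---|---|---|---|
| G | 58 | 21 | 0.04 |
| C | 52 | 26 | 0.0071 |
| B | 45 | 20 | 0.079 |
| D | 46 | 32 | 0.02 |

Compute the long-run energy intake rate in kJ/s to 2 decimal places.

1.69 kJ/s

R = Σλ_iE_i / (1 + Σλ_ih_i)
Numerator: 0.04×58 + 0.0071×52 + 0.079×45 + 0.02×46 = 7.164
Denominator: 1 + 0.04×21 + 0.0071×26 + 0.079×20 + 0.02×32 = 4.245
R = 7.164/4.245 = 1.688 kJ/s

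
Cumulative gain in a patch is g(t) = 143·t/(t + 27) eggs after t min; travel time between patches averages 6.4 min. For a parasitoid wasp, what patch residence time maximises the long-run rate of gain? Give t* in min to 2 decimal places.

Optimal t* satisfies g'(t*) = g(t*)/(T + t*).
g'(t) = 143·27/(t + 27)². Setting 143·27/(t+27)² = 143t/[(t+27)(6.4+t)] gives 27(6.4+t) = t(t+27), so t² = 27×6.4 = 172.8.
t* = √172.8 = 13.15 min.

13.15 min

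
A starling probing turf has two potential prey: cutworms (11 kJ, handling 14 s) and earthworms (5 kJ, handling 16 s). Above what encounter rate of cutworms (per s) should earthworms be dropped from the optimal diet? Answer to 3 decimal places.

The zero-one rule: include earthworms iff E₂/h₂ > λE₁/(1+λh₁). Equality gives the switch point.
λE₁h₂ = E₂ + λE₂h₁ ⇒ λ = E₂/(E₁h₂ − E₂h₁) = 5/(176 − 70) = 0.04717 per s.

0.047 per s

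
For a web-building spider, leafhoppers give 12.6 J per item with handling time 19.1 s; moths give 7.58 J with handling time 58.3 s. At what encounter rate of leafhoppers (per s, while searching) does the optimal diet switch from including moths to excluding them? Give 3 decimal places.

Drop moths once their profitability E₂/h₂ falls below the rate achievable on leafhoppers alone: E₂/h₂ = λE₁/(1 + λh₁).
Solve for λ: λE₁h₂ = E₂(1 + λh₁) → λ(E₁h₂ − E₂h₁) = E₂ → λ = E₂/(E₁h₂ − E₂h₁).
λ = 7.58/(12.6×58.3 − 7.58×19.1) = 7.58/589.8 = 0.01285 per s.

0.013 per s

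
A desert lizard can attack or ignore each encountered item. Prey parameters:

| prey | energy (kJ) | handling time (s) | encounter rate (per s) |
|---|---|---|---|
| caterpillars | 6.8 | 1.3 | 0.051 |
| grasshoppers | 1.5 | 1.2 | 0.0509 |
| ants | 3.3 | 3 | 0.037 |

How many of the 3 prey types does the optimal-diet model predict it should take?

Rank by E/h (kJ/s): caterpillars 5.23, grasshoppers 1.25, ants 1.1. Include each in turn until the next type's E/h falls below the running intake rate.
Rate on top 1: 0.3252. grasshoppers: 1.25 > 0.3252 → include.
Rate on top 2: 0.3753. ants: 1.1 > 0.3753 → include.
Optimal diet: caterpillars, grasshoppers, ants — 3 of 3 types.

3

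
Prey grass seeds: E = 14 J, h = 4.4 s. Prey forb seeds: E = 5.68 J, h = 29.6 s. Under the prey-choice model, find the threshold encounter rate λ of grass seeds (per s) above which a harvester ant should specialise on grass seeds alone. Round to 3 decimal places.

The zero-one rule: include forb seeds iff E₂/h₂ > λE₁/(1+λh₁). Equality gives the switch point.
λE₁h₂ = E₂ + λE₂h₁ ⇒ λ = E₂/(E₁h₂ − E₂h₁) = 5.68/(414.4 − 24.99) = 0.01459 per s.

0.015 per s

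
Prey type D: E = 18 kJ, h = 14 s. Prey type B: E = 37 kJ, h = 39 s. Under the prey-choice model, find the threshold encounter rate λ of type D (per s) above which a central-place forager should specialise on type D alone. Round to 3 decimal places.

0.201 per s

Drop type B once their profitability E₂/h₂ falls below the rate achievable on type D alone: E₂/h₂ = λE₁/(1 + λh₁).
Solve for λ: λE₁h₂ = E₂(1 + λh₁) → λ(E₁h₂ − E₂h₁) = E₂ → λ = E₂/(E₁h₂ − E₂h₁).
λ = 37/(18×39 − 37×14) = 37/184 = 0.2011 per s.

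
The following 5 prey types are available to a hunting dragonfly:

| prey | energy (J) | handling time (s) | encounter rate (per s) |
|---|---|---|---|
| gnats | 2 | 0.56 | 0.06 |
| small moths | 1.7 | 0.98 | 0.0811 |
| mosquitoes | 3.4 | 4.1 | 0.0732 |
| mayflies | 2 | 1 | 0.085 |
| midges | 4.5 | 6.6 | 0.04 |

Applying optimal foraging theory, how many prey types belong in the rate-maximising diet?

5

Profitabilities (E/h, J/s): gnats 3.57, mayflies 2, small moths 1.73, mosquitoes 0.829, midges 0.682. Add prey in this order while the next type's profitability exceeds the intake rate on those already taken.
Rate on top 1: 0.1161. mayflies: 2 > 0.1161 → include.
Rate on top 2: 0.2593. small moths: 1.73 > 0.2593 → include.
Rate on top 3: 0.3571. mosquitoes: 0.829 > 0.3571 → include.
Rate on top 4: 0.4517. midges: 0.682 > 0.4517 → include.
Optimal diet: gnats, mayflies, small moths, mosquitoes, midges — 5 of 5 types.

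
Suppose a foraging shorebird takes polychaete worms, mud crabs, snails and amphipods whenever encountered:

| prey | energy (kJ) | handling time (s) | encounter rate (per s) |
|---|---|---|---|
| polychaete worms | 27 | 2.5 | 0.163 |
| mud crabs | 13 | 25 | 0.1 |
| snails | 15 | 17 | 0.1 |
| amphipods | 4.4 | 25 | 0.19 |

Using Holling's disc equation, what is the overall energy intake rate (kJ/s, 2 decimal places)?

0.78 kJ/s

Energy encountered per unit search time: 0.163×27 + 0.1×13 + 0.1×15 + 0.19×4.4 = 8.037 kJ/s.
Handling time per unit search time: 0.163×2.5 + 0.1×25 + 0.1×17 + 0.19×25 = 9.357.
Rate = 8.037/(1 + 9.357) = 0.776 kJ/s.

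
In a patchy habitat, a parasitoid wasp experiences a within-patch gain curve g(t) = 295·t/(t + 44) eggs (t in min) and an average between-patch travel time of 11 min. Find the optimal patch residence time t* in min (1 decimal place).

Optimal t* satisfies g'(t*) = g(t*)/(T + t*).
g'(t) = 295·44/(t + 44)². Setting 295·44/(t+44)² = 295t/[(t+44)(11+t)] gives 44(11+t) = t(t+44), so t² = 44×11 = 484.
t* = √484 = 22 min.

22.0 min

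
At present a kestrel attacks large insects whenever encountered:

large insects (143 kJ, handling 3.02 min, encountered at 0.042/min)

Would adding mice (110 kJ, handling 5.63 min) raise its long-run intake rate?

Yes

Current rate: (0.042×143)/(1 + 0.042×3.02) = 5.33 kJ/min.
mice: E/h = 110/5.63 = 19.54 kJ/min.
19.54 > 5.33, so adding mice raises the average — include it.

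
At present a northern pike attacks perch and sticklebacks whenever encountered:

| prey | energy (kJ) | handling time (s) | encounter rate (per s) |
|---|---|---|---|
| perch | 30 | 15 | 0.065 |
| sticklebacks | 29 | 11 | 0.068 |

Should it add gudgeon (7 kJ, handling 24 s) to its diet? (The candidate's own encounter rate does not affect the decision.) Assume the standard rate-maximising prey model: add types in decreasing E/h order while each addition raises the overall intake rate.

No

On perch and sticklebacks alone, R = ΣλE/(1+Σλh) = 3.922/2.723 = 1.44 kJ/s.
Profitability of gudgeon: 7/24 = 0.2917 kJ/s.
0.2917 < 1.44, so adding gudgeon would lower the average — exclude it.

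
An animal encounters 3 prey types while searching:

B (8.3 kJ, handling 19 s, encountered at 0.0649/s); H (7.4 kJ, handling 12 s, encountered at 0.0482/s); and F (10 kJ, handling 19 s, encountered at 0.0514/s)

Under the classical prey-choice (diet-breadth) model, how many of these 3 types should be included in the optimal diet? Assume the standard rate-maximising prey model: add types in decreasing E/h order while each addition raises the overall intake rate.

E/h in descending order: H 0.617, F 0.526, B 0.437 kJ/s. The optimal diet is the largest prefix of this list for which every included type satisfies E_i/h_i > R on the types above it.
Rate on top 1: 0.226. F: 0.526 > 0.226 → include.
Rate on top 2: 0.3408. B: 0.437 > 0.3408 → include.
Optimal diet: H, F, B — 3 of 3 types.

3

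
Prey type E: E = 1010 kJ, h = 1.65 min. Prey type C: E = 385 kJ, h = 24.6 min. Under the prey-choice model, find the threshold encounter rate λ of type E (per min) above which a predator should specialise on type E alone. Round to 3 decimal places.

0.016 per min

The zero-one rule: include type C iff E₂/h₂ > λE₁/(1+λh₁). Equality gives the switch point.
λE₁h₂ = E₂ + λE₂h₁ ⇒ λ = E₂/(E₁h₂ − E₂h₁) = 385/(2.485e+04 − 635.2) = 0.0159 per min.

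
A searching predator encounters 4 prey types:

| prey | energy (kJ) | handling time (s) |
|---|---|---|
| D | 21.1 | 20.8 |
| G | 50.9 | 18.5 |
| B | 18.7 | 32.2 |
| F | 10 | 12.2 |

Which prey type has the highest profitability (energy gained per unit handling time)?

In descending order of E/h:
G: 50.9/18.5 = 2.75 kJ/s
D: 21.1/20.8 = 1.01 kJ/s
F: 10/12.2 = 0.82 kJ/s
B: 18.7/32.2 = 0.581 kJ/s

G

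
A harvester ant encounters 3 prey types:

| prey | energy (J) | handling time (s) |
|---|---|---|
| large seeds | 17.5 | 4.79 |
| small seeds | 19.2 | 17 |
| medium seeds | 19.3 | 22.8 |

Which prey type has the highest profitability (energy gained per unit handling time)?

In descending order of E/h:
large seeds: 17.5/4.79 = 3.65 J/s
small seeds: 19.2/17 = 1.13 J/s
medium seeds: 19.3/22.8 = 0.846 J/s

large seeds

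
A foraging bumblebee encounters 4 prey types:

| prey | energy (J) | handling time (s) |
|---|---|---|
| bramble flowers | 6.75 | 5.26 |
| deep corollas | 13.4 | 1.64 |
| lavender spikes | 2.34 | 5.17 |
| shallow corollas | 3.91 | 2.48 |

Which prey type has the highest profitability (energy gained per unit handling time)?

deep corollas

In descending order of E/h:
deep corollas: 13.4/1.64 = 8.17 J/s
shallow corollas: 3.91/2.48 = 1.58 J/s
bramble flowers: 6.75/5.26 = 1.28 J/s
lavender spikes: 2.34/5.17 = 0.453 J/s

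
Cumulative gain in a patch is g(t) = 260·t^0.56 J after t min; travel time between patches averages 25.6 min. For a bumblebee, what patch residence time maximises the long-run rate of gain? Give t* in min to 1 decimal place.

32.6 min

By the marginal value theorem, leave when the instantaneous gain rate g'(t) equals the habitat-wide average g(t)/(T + t).
g'(t) = 0.56·260·t^-0.44. Setting 0.56·260·t^-0.44 = 260·t^0.56/(25.6+t) gives 0.56(25.6+t) = t, so 0.44·t = 0.56×25.6.
t* = 0.56×25.6/0.44 = 32.58 min.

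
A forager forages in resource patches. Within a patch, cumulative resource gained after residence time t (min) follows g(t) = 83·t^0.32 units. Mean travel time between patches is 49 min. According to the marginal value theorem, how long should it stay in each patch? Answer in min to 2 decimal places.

23.06 min

Optimal t* satisfies g'(t*) = g(t*)/(T + t*).
g'(t) = 0.32·83·t^-0.68. Setting 0.32·83·t^-0.68 = 83·t^0.32/(49+t) gives 0.32(49+t) = t, so 0.68·t = 0.32×49.
t* = 0.32×49/0.68 = 23.06 min.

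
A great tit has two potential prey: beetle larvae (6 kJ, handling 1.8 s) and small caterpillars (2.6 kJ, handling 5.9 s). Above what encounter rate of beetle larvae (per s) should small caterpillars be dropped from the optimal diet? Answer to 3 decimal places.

0.085 per s

At the threshold, the rate on beetle larvae alone equals the profitability of small caterpillars: λ·6/(1 + λ·1.8) = 2.6/5.9 = 0.4407.
Rearranging, λ(6 − 0.4407×1.8) = 0.4407, so λ = 0.4407/5.207 = 0.08464 per s.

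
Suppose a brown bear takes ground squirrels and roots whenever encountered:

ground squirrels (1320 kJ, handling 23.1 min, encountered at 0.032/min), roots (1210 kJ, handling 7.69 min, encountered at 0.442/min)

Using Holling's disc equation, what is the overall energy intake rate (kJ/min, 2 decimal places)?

R = Σλ_iE_i / (1 + Σλ_ih_i)
Numerator: 0.032×1320 + 0.442×1210 = 577.1
Denominator: 1 + 0.032×23.1 + 0.442×7.69 = 5.138
R = 577.1/5.138 = 112.3 kJ/min

112.31 kJ/min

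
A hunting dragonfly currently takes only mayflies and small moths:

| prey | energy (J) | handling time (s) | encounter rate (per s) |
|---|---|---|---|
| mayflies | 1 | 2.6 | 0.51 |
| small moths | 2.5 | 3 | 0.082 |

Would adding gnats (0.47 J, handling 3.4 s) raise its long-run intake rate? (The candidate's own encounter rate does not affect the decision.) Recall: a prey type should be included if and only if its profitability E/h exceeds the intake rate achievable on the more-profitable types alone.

No

Intake rate on the current diet: R = (0.51×1 + 0.082×2.5) / (1 + 0.51×2.6 + 0.082×3) = 0.715/2.572 = 0.278 J/s.
Profitability of gnats: 0.47/3.4 = 0.1382 J/s.
0.1382 < 0.278, so adding gnats would lower the average — exclude it.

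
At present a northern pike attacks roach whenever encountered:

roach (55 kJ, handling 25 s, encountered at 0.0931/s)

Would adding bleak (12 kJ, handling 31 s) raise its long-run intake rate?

No

Intake rate on the current diet: R = (0.0931×55) / (1 + 0.0931×25) = 5.12/3.328 = 1.539 kJ/s.
bleak: E/h = 12/31 = 0.3871 kJ/s.
Since 0.3871 < R, time spent handling bleak is better spent searching.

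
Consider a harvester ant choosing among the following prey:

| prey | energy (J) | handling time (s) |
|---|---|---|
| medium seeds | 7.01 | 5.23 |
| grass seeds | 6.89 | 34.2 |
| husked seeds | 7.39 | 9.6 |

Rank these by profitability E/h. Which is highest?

Profitability E/h (J/s): medium seeds = 7.01/5.23 = 1.34, grass seeds = 6.89/34.2 = 0.201, husked seeds = 7.39/9.6 = 0.77.
Ranked: medium seeds > husked seeds > grass seeds.

medium seeds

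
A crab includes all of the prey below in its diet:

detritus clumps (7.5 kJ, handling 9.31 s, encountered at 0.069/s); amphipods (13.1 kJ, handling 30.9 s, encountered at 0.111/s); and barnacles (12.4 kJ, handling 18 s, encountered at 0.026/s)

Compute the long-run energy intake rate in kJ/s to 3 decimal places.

0.414 kJ/s

R = Σλ_iE_i / (1 + Σλ_ih_i)
Numerator: 0.069×7.5 + 0.111×13.1 + 0.026×12.4 = 2.294
Denominator: 1 + 0.069×9.31 + 0.111×30.9 + 0.026×18 = 5.54
R = 2.294/5.54 = 0.4141 kJ/s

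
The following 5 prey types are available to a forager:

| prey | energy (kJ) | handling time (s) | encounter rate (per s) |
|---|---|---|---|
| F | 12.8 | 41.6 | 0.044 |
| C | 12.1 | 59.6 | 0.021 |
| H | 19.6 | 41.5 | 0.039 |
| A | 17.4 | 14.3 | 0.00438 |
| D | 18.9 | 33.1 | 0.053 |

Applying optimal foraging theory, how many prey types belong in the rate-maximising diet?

3

Profitabilities (E/h, kJ/s): A 1.22, D 0.571, H 0.472, F 0.308, C 0.203. Add prey in this order while the next type's profitability exceeds the intake rate on those already taken.
Rate on top 1: 0.07172. D: 0.571 > 0.07172 → include.
Rate on top 2: 0.3827. H: 0.472 > 0.3827 → include.
Rate on top 3: 0.4154. F: 0.308 < 0.4154 → exclude; stop.
Optimal diet: A, D, H — 3 of 5 types.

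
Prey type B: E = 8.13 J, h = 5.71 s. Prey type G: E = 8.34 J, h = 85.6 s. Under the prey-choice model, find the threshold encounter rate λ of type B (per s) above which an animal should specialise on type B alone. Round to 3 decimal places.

Drop type G once their profitability E₂/h₂ falls below the rate achievable on type B alone: E₂/h₂ = λE₁/(1 + λh₁).
Solve for λ: λE₁h₂ = E₂(1 + λh₁) → λ(E₁h₂ − E₂h₁) = E₂ → λ = E₂/(E₁h₂ − E₂h₁).
λ = 8.34/(8.13×85.6 − 8.34×5.71) = 8.34/648.3 = 0.01286 per s.

0.013 per s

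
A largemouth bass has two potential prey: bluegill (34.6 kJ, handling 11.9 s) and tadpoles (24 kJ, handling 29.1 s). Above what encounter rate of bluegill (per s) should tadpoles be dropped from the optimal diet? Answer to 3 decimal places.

0.033 per s

The zero-one rule: include tadpoles iff E₂/h₂ > λE₁/(1+λh₁). Equality gives the switch point.
λE₁h₂ = E₂ + λE₂h₁ ⇒ λ = E₂/(E₁h₂ − E₂h₁) = 24/(1007 − 285.6) = 0.03328 per s.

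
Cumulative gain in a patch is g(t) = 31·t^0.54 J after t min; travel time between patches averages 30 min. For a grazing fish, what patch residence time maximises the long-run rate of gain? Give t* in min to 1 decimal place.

35.2 min

Optimal t* satisfies g'(t*) = g(t*)/(T + t*).
g'(t) = 0.54·31·t^-0.46. Setting 0.54·31·t^-0.46 = 31·t^0.54/(30+t) gives 0.54(30+t) = t, so 0.46·t = 0.54×30.
t* = 0.54×30/0.46 = 35.22 min.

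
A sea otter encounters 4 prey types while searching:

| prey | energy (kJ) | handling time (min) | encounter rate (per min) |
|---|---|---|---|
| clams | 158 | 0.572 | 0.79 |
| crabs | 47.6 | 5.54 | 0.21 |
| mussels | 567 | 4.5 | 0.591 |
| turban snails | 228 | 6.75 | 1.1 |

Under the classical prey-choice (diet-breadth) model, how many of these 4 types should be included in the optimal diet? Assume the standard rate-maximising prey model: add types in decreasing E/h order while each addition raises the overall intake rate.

E/h in descending order: clams 276, mussels 126, turban snails 33.8, crabs 8.59 kJ/min. The optimal diet is the largest prefix of this list for which every included type satisfies E_i/h_i > R on the types above it.
Rate on top 1: 85.97. mussels: 126 > 85.97 → include.
Rate on top 2: 111.9. turban snails: 33.8 < 111.9 → exclude; stop.
Optimal diet: clams, mussels — 2 of 4 types.

2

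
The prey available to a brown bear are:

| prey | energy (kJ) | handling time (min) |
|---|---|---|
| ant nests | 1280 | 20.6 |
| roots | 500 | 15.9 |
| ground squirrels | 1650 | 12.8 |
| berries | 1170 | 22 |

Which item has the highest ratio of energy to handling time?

Profitability E/h (kJ/min): ant nests = 1280/20.6 = 62.1, roots = 500/15.9 = 31.4, ground squirrels = 1650/12.8 = 129, berries = 1170/22 = 53.2.
Ranked: ground squirrels > ant nests > berries > roots.

ground squirrels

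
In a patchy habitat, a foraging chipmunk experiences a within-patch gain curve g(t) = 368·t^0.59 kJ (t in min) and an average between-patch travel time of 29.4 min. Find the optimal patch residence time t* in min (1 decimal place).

Optimal t* satisfies g'(t*) = g(t*)/(T + t*).
g'(t) = 0.59·368·t^-0.41. Setting 0.59·368·t^-0.41 = 368·t^0.59/(29.4+t) gives 0.59(29.4+t) = t, so 0.41·t = 0.59×29.4.
t* = 0.59×29.4/0.41 = 42.31 min.

42.3 min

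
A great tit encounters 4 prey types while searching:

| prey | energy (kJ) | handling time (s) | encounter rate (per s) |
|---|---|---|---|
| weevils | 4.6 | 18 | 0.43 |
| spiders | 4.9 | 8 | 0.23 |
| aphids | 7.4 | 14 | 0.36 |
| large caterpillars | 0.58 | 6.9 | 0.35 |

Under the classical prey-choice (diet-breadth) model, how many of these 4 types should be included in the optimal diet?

2

Rank by E/h (kJ/s): spiders 0.613, aphids 0.529, weevils 0.256, large caterpillars 0.0841. Include each in turn until the next type's E/h falls below the running intake rate.
Rate on top 1: 0.3968. aphids: 0.529 > 0.3968 → include.
Rate on top 2: 0.4811. weevils: 0.256 < 0.4811 → exclude; stop.
Optimal diet: spiders, aphids — 2 of 4 types.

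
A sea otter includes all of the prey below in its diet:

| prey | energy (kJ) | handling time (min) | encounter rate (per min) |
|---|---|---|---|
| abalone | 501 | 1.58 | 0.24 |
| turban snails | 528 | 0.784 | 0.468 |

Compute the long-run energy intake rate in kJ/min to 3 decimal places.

210.378 kJ/min

Energy encountered per unit search time: 0.24×501 + 0.468×528 = 367.3 kJ/min.
Handling time per unit search time: 0.24×1.58 + 0.468×0.784 = 0.7461.
Rate = 367.3/(1 + 0.7461) = 210.4 kJ/min.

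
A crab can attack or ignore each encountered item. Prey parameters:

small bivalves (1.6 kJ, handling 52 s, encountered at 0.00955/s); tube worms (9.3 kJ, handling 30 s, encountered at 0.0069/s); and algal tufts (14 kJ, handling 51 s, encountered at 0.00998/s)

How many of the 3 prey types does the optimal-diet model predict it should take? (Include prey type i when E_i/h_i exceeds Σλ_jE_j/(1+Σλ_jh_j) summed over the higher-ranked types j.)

2

Profitabilities (E/h, kJ/s): tube worms 0.31, algal tufts 0.275, small bivalves 0.0308. Add prey in this order while the next type's profitability exceeds the intake rate on those already taken.
Rate on top 1: 0.05316. algal tufts: 0.275 > 0.05316 → include.
Rate on top 2: 0.1188. small bivalves: 0.0308 < 0.1188 → exclude; stop.
Optimal diet: tube worms, algal tufts — 2 of 3 types.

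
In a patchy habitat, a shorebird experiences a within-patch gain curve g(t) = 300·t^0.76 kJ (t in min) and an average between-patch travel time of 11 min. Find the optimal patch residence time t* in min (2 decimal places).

34.83 min

Maximise g(t)/(T+t): set derivative to zero → g'(t)(T+t) = g(t).
g'(t) = 0.76·300·t^-0.24. Setting 0.76·300·t^-0.24 = 300·t^0.76/(11+t) gives 0.76(11+t) = t, so 0.24·t = 0.76×11.
t* = 0.76×11/0.24 = 34.83 min.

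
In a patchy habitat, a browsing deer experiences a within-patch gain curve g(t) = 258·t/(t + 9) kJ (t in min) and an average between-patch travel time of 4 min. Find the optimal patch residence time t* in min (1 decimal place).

Maximise g(t)/(T+t): set derivative to zero → g'(t)(T+t) = g(t).
g'(t) = 258·9/(t + 9)². Setting 258·9/(t+9)² = 258t/[(t+9)(4+t)] gives 9(4+t) = t(t+9), so t² = 9×4 = 36.
t* = √36 = 6 min.

6.0 min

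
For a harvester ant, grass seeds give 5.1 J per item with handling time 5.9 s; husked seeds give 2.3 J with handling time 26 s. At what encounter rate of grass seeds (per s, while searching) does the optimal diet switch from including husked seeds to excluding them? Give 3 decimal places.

At the threshold, the rate on grass seeds alone equals the profitability of husked seeds: λ·5.1/(1 + λ·5.9) = 2.3/26 = 0.08846.
Rearranging, λ(5.1 − 0.08846×5.9) = 0.08846, so λ = 0.08846/4.578 = 0.01932 per s.

0.019 per s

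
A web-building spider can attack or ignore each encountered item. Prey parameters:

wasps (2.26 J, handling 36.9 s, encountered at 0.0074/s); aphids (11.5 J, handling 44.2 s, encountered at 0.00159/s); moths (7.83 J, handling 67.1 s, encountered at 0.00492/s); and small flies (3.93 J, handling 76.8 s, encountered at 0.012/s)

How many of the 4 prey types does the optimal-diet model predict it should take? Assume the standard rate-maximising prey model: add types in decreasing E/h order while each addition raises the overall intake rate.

Rank by E/h (J/s): aphids 0.26, moths 0.117, wasps 0.0612, small flies 0.0512. Include each in turn until the next type's E/h falls below the running intake rate.
Rate on top 1: 0.01708. moths: 0.117 > 0.01708 → include.
Rate on top 2: 0.04057. wasps: 0.0612 > 0.04057 → include.
Rate on top 3: 0.04394. small flies: 0.0512 > 0.04394 → include.
Optimal diet: aphids, moths, wasps, small flies — 4 of 4 types.

4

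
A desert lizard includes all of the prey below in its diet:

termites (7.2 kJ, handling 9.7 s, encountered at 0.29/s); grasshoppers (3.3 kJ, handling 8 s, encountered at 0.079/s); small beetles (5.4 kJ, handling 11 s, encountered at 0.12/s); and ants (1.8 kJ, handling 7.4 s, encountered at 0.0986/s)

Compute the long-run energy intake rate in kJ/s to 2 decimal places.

0.49 kJ/s

R = Σλ_iE_i / (1 + Σλ_ih_i)
Numerator: 0.29×7.2 + 0.079×3.3 + 0.12×5.4 + 0.0986×1.8 = 3.174
Denominator: 1 + 0.29×9.7 + 0.079×8 + 0.12×11 + 0.0986×7.4 = 6.495
R = 3.174/6.495 = 0.4887 kJ/s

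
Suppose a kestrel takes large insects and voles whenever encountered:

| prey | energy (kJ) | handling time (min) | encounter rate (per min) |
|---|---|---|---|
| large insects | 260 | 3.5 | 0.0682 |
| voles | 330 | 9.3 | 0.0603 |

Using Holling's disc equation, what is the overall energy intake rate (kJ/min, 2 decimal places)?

R = Σλ_iE_i / (1 + Σλ_ih_i)
Numerator: 0.0682×260 + 0.0603×330 = 37.63
Denominator: 1 + 0.0682×3.5 + 0.0603×9.3 = 1.799
R = 37.63/1.799 = 20.91 kJ/min

20.91 kJ/min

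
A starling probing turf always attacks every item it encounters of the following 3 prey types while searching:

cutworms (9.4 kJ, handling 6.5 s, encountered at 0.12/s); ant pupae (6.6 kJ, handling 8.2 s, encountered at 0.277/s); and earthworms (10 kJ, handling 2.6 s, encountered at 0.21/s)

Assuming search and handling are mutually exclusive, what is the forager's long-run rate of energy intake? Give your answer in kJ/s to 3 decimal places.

Energy encountered per unit search time: 0.12×9.4 + 0.277×6.6 + 0.21×10 = 5.056 kJ/s.
Handling time per unit search time: 0.12×6.5 + 0.277×8.2 + 0.21×2.6 = 3.597.
Rate = 5.056/(1 + 3.597) = 1.1 kJ/s.

1.100 kJ/s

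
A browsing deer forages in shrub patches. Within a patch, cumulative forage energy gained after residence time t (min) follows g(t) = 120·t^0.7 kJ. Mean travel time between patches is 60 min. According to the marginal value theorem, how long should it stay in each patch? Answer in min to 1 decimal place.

By the marginal value theorem, leave when the instantaneous gain rate g'(t) equals the habitat-wide average g(t)/(T + t).
g'(t) = 0.7·120·t^-0.3. Setting 0.7·120·t^-0.3 = 120·t^0.7/(60+t) gives 0.7(60+t) = t, so 0.30·t = 0.7×60.
t* = 0.7×60/0.30 = 140 min.

140.0 min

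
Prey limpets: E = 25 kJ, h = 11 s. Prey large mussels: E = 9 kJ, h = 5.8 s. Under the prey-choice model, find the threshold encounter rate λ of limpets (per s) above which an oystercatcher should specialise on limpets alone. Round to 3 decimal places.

At the threshold, the rate on limpets alone equals the profitability of large mussels: λ·25/(1 + λ·11) = 9/5.8 = 1.552.
Rearranging, λ(25 − 1.552×11) = 1.552, so λ = 1.552/7.931 = 0.1957 per s.

0.196 per s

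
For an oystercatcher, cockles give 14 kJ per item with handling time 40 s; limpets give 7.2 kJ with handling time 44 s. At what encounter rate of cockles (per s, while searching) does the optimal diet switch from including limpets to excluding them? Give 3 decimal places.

0.022 per s

Drop limpets once their profitability E₂/h₂ falls below the rate achievable on cockles alone: E₂/h₂ = λE₁/(1 + λh₁).
Solve for λ: λE₁h₂ = E₂(1 + λh₁) → λ(E₁h₂ − E₂h₁) = E₂ → λ = E₂/(E₁h₂ − E₂h₁).
λ = 7.2/(14×44 − 7.2×40) = 7.2/328 = 0.02195 per s.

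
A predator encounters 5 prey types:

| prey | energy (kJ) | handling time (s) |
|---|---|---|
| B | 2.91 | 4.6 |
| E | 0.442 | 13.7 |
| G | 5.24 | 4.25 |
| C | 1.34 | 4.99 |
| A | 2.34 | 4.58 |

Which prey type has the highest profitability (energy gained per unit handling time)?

G

Profitability E/h (kJ/s): B = 2.91/4.6 = 0.633, E = 0.442/13.7 = 0.0323, G = 5.24/4.25 = 1.23, C = 1.34/4.99 = 0.269, A = 2.34/4.58 = 0.511.
Ranked: G > B > A > C > E.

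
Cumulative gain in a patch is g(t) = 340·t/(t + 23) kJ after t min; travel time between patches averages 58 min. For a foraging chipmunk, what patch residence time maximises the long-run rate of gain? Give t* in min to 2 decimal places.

36.52 min

Maximise g(t)/(T+t): set derivative to zero → g'(t)(T+t) = g(t).
g'(t) = 340·23/(t + 23)². Setting 340·23/(t+23)² = 340t/[(t+23)(58+t)] gives 23(58+t) = t(t+23), so t² = 23×58 = 1334.
t* = √1334 = 36.52 min.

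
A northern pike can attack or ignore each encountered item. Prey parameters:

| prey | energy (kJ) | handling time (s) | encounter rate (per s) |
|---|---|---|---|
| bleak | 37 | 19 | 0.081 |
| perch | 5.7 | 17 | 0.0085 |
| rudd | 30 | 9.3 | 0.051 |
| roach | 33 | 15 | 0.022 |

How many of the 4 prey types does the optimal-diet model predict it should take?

3

Rank by E/h (kJ/s): rudd 3.23, roach 2.2, bleak 1.95, perch 0.335. Include each in turn until the next type's E/h falls below the running intake rate.
Rate on top 1: 1.038. roach: 2.2 > 1.038 → include.
Rate on top 2: 1.25. bleak: 1.95 > 1.25 → include.
Rate on top 3: 1.571. perch: 0.335 < 1.571 → exclude; stop.
Optimal diet: rudd, roach, bleak — 3 of 4 types.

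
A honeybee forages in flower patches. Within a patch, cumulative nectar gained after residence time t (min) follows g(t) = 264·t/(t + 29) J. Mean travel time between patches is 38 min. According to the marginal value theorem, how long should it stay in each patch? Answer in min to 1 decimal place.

33.2 min

By the marginal value theorem, leave when the instantaneous gain rate g'(t) equals the habitat-wide average g(t)/(T + t).
g'(t) = 264·29/(t + 29)². Setting 264·29/(t+29)² = 264t/[(t+29)(38+t)] gives 29(38+t) = t(t+29), so t² = 29×38 = 1102.
t* = √1102 = 33.2 min.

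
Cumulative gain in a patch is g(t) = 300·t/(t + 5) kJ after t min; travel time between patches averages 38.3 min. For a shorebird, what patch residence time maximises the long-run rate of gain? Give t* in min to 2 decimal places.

13.84 min

Optimal t* satisfies g'(t*) = g(t*)/(T + t*).
g'(t) = 300·5/(t + 5)². Setting 300·5/(t+5)² = 300t/[(t+5)(38.3+t)] gives 5(38.3+t) = t(t+5), so t² = 5×38.3 = 191.5.
t* = √191.5 = 13.84 min.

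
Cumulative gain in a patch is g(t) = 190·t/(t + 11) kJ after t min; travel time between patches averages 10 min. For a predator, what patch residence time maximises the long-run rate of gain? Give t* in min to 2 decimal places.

10.49 min

By the marginal value theorem, leave when the instantaneous gain rate g'(t) equals the habitat-wide average g(t)/(T + t).
g'(t) = 190·11/(t + 11)². Setting 190·11/(t+11)² = 190t/[(t+11)(10+t)] gives 11(10+t) = t(t+11), so t² = 11×10 = 110.
t* = √110 = 10.49 min.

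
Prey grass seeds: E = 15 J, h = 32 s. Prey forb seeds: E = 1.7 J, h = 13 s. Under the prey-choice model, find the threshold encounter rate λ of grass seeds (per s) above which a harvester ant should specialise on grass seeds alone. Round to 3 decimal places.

0.012 per s

The zero-one rule: include forb seeds iff E₂/h₂ > λE₁/(1+λh₁). Equality gives the switch point.
λE₁h₂ = E₂ + λE₂h₁ ⇒ λ = E₂/(E₁h₂ − E₂h₁) = 1.7/(195 − 54.4) = 0.01209 per s.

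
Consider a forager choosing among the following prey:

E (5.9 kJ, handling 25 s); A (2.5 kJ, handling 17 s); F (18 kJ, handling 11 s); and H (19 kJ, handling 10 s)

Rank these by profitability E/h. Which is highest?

H

In descending order of E/h:
H: 19/10 = 1.9 kJ/s
F: 18/11 = 1.64 kJ/s
E: 5.9/25 = 0.236 kJ/s
A: 2.5/17 = 0.147 kJ/s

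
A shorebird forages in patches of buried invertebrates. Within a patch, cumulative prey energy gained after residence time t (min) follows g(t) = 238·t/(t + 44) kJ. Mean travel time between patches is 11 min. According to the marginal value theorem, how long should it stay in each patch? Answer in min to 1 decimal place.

By the marginal value theorem, leave when the instantaneous gain rate g'(t) equals the habitat-wide average g(t)/(T + t).
g'(t) = 238·44/(t + 44)². Setting 238·44/(t+44)² = 238t/[(t+44)(11+t)] gives 44(11+t) = t(t+44), so t² = 44×11 = 484.
t* = √484 = 22 min.

22.0 min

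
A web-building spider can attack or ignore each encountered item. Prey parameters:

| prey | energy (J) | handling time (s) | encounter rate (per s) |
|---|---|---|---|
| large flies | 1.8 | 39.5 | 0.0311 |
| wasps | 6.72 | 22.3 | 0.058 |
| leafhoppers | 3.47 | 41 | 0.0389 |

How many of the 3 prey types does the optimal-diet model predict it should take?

E/h in descending order: wasps 0.301, leafhoppers 0.0846, large flies 0.0456 J/s. The optimal diet is the largest prefix of this list for which every included type satisfies E_i/h_i > R on the types above it.
Rate on top 1: 0.1699. leafhoppers: 0.0846 < 0.1699 → exclude; stop.
Optimal diet: wasps — 1 of 3 types.

1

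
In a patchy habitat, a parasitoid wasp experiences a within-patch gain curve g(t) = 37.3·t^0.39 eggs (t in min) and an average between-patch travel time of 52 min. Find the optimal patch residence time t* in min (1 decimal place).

Maximise g(t)/(T+t): set derivative to zero → g'(t)(T+t) = g(t).
g'(t) = 0.39·37.3·t^-0.61. Setting 0.39·37.3·t^-0.61 = 37.3·t^0.39/(52+t) gives 0.39(52+t) = t, so 0.61·t = 0.39×52.
t* = 0.39×52/0.61 = 33.25 min.

33.2 min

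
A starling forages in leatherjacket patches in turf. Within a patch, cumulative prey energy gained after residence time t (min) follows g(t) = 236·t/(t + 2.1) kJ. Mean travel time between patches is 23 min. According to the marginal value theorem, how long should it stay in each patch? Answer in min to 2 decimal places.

6.95 min

Optimal t* satisfies g'(t*) = g(t*)/(T + t*).
g'(t) = 236·2.1/(t + 2.1)². Setting 236·2.1/(t+2.1)² = 236t/[(t+2.1)(23+t)] gives 2.1(23+t) = t(t+2.1), so t² = 2.1×23 = 48.3.
t* = √48.3 = 6.95 min.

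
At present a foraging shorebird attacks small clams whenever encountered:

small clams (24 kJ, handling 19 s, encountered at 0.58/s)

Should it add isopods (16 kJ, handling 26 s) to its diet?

Current rate: (0.58×24)/(1 + 0.58×19) = 1.158 kJ/s.
isopods: E/h = 16/26 = 0.6154 kJ/s.
Since 0.6154 < R, time spent handling isopods is better spent searching.

No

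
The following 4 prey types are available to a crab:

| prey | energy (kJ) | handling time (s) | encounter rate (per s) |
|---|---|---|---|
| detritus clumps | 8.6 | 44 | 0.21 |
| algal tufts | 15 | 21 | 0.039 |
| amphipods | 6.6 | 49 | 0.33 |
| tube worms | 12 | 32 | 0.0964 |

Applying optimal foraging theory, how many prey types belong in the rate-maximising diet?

Profitabilities (E/h, kJ/s): algal tufts 0.714, tube worms 0.375, detritus clumps 0.195, amphipods 0.135. Add prey in this order while the next type's profitability exceeds the intake rate on those already taken.
Rate on top 1: 0.3216. tube worms: 0.375 > 0.3216 → include.
Rate on top 2: 0.3552. detritus clumps: 0.195 < 0.3552 → exclude; stop.
Optimal diet: algal tufts, tube worms — 2 of 4 types.

2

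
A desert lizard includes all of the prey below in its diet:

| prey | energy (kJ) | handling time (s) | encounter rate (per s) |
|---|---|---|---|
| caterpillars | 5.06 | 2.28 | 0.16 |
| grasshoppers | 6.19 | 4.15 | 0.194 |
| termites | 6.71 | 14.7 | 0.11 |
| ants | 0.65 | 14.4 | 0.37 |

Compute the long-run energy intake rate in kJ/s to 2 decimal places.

0.33 kJ/s

R = Σλ_iE_i / (1 + Σλ_ih_i)
Numerator: 0.16×5.06 + 0.194×6.19 + 0.11×6.71 + 0.37×0.65 = 2.989
Denominator: 1 + 0.16×2.28 + 0.194×4.15 + 0.11×14.7 + 0.37×14.4 = 9.115
R = 2.989/9.115 = 0.3279 kJ/s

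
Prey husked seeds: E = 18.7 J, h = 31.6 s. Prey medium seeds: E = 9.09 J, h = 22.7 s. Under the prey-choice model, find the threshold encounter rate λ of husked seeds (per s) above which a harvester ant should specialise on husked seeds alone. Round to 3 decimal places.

At the threshold, the rate on husked seeds alone equals the profitability of medium seeds: λ·18.7/(1 + λ·31.6) = 9.09/22.7 = 0.4004.
Rearranging, λ(18.7 − 0.4004×31.6) = 0.4004, so λ = 0.4004/6.046 = 0.06623 per s.

0.066 per s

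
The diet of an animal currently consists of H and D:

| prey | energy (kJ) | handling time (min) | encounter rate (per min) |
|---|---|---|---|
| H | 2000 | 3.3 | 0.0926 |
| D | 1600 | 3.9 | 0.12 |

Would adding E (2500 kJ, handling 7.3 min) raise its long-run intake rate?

Yes

On H and D alone, R = ΣλE/(1+Σλh) = 377.2/1.774 = 212.7 kJ/min.
E: E/h = 2500/7.3 = 342.5 kJ/min.
342.5 > 212.7, so adding E raises the average — include it.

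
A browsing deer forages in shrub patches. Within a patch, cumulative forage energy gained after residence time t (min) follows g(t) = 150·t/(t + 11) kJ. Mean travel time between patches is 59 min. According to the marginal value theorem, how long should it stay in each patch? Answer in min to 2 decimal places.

Optimal t* satisfies g'(t*) = g(t*)/(T + t*).
g'(t) = 150·11/(t + 11)². Setting 150·11/(t+11)² = 150t/[(t+11)(59+t)] gives 11(59+t) = t(t+11), so t² = 11×59 = 649.
t* = √649 = 25.48 min.

25.48 min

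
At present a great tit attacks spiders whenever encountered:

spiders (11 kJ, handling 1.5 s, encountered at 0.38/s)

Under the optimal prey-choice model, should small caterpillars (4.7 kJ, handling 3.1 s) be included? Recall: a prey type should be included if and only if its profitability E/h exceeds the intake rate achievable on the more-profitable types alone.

No

Current rate: (0.38×11)/(1 + 0.38×1.5) = 2.662 kJ/s.
Profitability of small caterpillars: 4.7/3.1 = 1.516 kJ/s.
Since 1.516 < R, time spent handling small caterpillars is better spent searching.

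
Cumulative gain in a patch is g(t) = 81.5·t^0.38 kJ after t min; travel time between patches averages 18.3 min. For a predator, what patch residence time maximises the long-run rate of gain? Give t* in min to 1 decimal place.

Maximise g(t)/(T+t): set derivative to zero → g'(t)(T+t) = g(t).
g'(t) = 0.38·81.5·t^-0.62. Setting 0.38·81.5·t^-0.62 = 81.5·t^0.38/(18.3+t) gives 0.38(18.3+t) = t, so 0.62·t = 0.38×18.3.
t* = 0.38×18.3/0.62 = 11.22 min.

11.2 min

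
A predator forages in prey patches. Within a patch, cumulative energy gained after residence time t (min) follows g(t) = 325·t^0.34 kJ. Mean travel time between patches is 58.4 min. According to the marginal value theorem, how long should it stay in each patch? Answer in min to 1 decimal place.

30.1 min

Optimal t* satisfies g'(t*) = g(t*)/(T + t*).
g'(t) = 0.34·325·t^-0.66. Setting 0.34·325·t^-0.66 = 325·t^0.34/(58.4+t) gives 0.34(58.4+t) = t, so 0.66·t = 0.34×58.4.
t* = 0.34×58.4/0.66 = 30.08 min.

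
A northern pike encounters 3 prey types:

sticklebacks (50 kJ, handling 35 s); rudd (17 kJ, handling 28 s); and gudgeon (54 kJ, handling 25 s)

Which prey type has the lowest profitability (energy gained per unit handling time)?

rudd

Profitability E/h (kJ/s): sticklebacks = 50/35 = 1.43, rudd = 17/28 = 0.607, gudgeon = 54/25 = 2.16.
Ranked: gudgeon > sticklebacks > rudd.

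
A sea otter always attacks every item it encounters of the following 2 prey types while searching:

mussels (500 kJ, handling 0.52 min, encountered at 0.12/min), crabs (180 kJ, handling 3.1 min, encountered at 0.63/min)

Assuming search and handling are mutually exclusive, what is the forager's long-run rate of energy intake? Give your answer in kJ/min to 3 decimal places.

R = Σλ_iE_i / (1 + Σλ_ih_i)
Numerator: 0.12×500 + 0.63×180 = 173.4
Denominator: 1 + 0.12×0.52 + 0.63×3.1 = 3.015
R = 173.4/3.015 = 57.5 kJ/min

57.505 kJ/min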